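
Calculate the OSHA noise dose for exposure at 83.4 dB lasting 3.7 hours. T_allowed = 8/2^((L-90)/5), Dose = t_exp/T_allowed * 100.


T_allowed = 8 / 2^((83.4 - 90)/5) = 19.9733 hr
Dose = 3.7 / 19.9733 * 100 = 18.525 %


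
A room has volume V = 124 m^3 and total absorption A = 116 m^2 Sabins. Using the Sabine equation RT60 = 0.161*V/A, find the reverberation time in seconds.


RT60 = 0.161 * 124 / 116 = 0.1721 s


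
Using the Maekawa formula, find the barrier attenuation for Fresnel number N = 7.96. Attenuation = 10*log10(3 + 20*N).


3 + 20*N = 3 + 20*7.96 = 162.2
Att = 10*log10(162.2) = 22.101 dB


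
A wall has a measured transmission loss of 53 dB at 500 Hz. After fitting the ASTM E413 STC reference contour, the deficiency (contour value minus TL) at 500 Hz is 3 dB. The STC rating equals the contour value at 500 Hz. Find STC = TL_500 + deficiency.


By ASTM E413, STC = value of the fitted reference contour at 500 Hz.
Contour value at 500 Hz = TL_500 + deficiency = 53 + 3 = 56
STC = 56


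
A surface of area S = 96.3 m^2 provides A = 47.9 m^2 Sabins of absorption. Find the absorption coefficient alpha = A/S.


Absorption coefficient = absorbed power / incident power
alpha = A / S = 47.9 / 96.3 = 0.4974


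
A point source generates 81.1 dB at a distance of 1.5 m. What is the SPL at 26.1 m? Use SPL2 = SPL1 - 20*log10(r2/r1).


r2/r1 = 26.1/1.5 = 17.4
Correction = 20*log10(17.4) = 24.811 dB
SPL2 = 81.1 - 24.811 = 56.289 dB


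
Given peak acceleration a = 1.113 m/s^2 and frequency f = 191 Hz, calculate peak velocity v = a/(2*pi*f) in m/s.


omega = 2*pi*f = 2*pi*191 = 1200.09 rad/s
v = a / omega = 1.113 / 1200.09 = 0.00092743 m/s


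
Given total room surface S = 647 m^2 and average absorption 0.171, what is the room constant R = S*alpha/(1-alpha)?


R = 647 * 0.171 / (1 - 0.171) = 133.46 m^2


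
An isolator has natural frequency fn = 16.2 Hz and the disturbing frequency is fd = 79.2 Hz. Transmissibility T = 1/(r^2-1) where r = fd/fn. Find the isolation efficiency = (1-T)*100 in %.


r = 79.2 / 16.2 = 4.88889
r^2 - 1 = 4.88889^2 - 1 = 22.9012
T = 1/22.9012 = 0.0436658
Efficiency = (1 - 0.0436658)*100 = 95.633 %


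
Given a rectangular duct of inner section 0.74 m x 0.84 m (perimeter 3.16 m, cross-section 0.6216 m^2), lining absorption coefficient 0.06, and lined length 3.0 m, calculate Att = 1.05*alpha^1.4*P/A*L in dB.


alpha^1.4 = 0.06^1.4 = 0.0194721
Attenuation rate = 1.05 * alpha^1.4 * P / A
= 1.05 * 0.0194721 * 3.16 / 0.6216 = 0.103939 dB/m
Total Att = 0.103939 * 3.0 = 0.31182 dB


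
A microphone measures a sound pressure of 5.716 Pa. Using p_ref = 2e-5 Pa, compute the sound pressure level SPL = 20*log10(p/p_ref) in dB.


p / p_ref = 5.716 / 2e-5 = 285800
SPL = 20 * log10(285800) = 109.12 dB


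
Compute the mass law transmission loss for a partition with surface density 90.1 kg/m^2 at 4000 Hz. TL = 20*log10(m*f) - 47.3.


m * f = 90.1 * 4000 = 360400
20*log10(360400) = 111.136 dB
TL = 111.136 - 47.3 = 63.836 dB


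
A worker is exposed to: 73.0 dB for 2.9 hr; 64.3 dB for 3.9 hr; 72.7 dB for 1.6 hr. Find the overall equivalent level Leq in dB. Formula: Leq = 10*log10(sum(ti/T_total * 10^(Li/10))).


T_total = 2.9 + 3.9 + 1.6 = 8.4 hr
(2.9/8.4) * 10^(73.0/10) = 6.88841e+06
(3.9/8.4) * 10^(64.3/10) = 1.24964e+06
(1.6/8.4) * 10^(72.7/10) = 3.54683e+06
Sum = 6.88841e+06 + 1.24964e+06 + 3.54683e+06 = 1.16849e+07
Leq = 10*log10(1.16849e+07) = 70.676 dB


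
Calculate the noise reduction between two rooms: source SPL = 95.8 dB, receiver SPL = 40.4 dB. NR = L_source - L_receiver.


NR = L_source - L_receiver (difference between source and receiving room levels)
NR = 95.8 - 40.4 = 55.4 dB


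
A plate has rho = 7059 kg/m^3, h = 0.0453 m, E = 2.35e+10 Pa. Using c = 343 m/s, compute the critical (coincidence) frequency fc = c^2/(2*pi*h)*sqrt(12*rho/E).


12*rho/E = 12*7059/2.35e+10 = 3.6046e-06
sqrt(12*rho/E) = sqrt(3.6046e-06) = 0.00189858
c^2/(2*pi*h) = 343^2/(2*pi*0.0453) = 413343
fc = 413343 * 0.00189858 = 784.76 Hz


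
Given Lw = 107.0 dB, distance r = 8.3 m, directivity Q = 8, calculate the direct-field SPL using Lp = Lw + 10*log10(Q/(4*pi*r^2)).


4*pi*r^2 = 4*pi*8.3^2 = 865.697 m^2
Q / (4*pi*r^2) = 8 / 865.697 = 0.00924111
Lp = 107.0 + 10*log10(0.00924111) = 86.657 dB


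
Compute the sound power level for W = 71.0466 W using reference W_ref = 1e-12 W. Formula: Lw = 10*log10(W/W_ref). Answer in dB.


W / W_ref = 71.0466 / 1e-12 = 7.10466e+13
Lw = 10 * log10(7.10466e+13) = 138.52 dB


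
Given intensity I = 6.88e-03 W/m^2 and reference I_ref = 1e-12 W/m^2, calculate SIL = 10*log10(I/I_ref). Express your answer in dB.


I / I_ref = 6.88e-03 / 1e-12 = 6.88e+09
SIL = 10 * log10(6.88e+09) = 98.376 dB


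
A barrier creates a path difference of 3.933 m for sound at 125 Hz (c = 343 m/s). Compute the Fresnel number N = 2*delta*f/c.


N = 2*delta*f/c = 2*delta/lambda, where lambda = c/f
lambda = 343 / 125 = 2.744 m
N = 2 * 3.933 / 2.744 = 2.8666


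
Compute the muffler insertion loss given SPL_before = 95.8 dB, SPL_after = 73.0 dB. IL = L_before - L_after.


Insertion loss = SPL without muffler - SPL with muffler
IL = 95.8 - 73.0 = 22.8 dB


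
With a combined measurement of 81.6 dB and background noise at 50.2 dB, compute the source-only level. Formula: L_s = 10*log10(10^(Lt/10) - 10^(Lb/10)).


10^(81.6/10) = 1.44544e+08
10^(50.2/10) = 104713
Difference = 1.44544e+08 - 104713 = 1.44439e+08
L_source = 10*log10(1.44439e+08) = 81.597 dB


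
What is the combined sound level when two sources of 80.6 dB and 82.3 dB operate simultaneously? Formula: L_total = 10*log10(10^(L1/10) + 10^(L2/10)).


10^(80.6/10) = 1.14815e+08
10^(82.3/10) = 1.69824e+08
Sum = 1.14815e+08 + 1.69824e+08 = 2.84639e+08
L_total = 10*log10(2.84639e+08) = 84.543 dB


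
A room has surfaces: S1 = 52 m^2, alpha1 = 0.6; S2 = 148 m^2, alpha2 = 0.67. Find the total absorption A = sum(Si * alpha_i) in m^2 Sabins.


52 * 0.6 = 31.2
148 * 0.67 = 99.16
A_total = 31.2 + 99.16 = 130.36 m^2


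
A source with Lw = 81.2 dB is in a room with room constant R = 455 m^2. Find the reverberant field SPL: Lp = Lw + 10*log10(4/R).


4/R = 4/455 = 0.00879121
Lp = 81.2 + 10*log10(0.00879121) = 60.64 dB


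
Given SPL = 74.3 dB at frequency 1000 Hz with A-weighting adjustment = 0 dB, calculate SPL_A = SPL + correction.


A-weighting table: 1000 Hz -> 0 dB correction
SPL_A = SPL + correction = 74.3 + (0) = 74.3 dBA


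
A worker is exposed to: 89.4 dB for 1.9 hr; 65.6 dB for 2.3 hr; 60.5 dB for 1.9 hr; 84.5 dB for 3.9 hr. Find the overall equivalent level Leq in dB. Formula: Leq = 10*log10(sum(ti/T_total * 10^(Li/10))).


T_total = 1.9 + 2.3 + 1.9 + 3.9 = 10.0 hr
(1.9/10.0) * 10^(89.4/10) = 1.65483e+08
(2.3/10.0) * 10^(65.6/10) = 835080
(1.9/10.0) * 10^(60.5/10) = 213184
(3.9/10.0) * 10^(84.5/10) = 1.09917e+08
Sum = 1.65483e+08 + 835080 + 213184 + 1.09917e+08 = 2.76448e+08
Leq = 10*log10(2.76448e+08) = 84.416 dB


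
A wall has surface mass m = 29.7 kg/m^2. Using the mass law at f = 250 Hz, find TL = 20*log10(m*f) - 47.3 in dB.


m * f = 29.7 * 250 = 7425
20*log10(7425) = 77.4139 dB
TL = 77.4139 - 47.3 = 30.114 dB


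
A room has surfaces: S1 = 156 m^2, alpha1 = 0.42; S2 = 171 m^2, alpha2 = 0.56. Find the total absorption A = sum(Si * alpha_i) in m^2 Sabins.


156 * 0.42 = 65.52
171 * 0.56 = 95.76
A_total = 65.52 + 95.76 = 161.28 m^2


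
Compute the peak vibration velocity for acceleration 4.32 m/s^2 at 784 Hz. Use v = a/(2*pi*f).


omega = 2*pi*f = 2*pi*784 = 4926.02 rad/s
v = a / omega = 4.32 / 4926.02 = 0.00087698 m/s


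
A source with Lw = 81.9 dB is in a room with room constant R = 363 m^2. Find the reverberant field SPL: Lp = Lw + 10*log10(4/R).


4/R = 4/363 = 0.0110193
Lp = 81.9 + 10*log10(0.0110193) = 62.322 dB


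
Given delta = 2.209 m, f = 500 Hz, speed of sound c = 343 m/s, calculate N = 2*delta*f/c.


N = 2*delta*f/c = 2*delta/lambda, where lambda = c/f
lambda = 343 / 500 = 0.686 m
N = 2 * 2.209 / 0.686 = 6.4402


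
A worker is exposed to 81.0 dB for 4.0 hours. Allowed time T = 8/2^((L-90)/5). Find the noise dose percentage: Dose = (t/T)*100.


T_allowed = 8 / 2^((81.0 - 90)/5) = 27.8576 hr
Dose = 4.0 / 27.8576 * 100 = 14.359 %


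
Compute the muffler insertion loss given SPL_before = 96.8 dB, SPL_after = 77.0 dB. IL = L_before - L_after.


Insertion loss = SPL without muffler - SPL with muffler
IL = 96.8 - 77.0 = 19.8 dB


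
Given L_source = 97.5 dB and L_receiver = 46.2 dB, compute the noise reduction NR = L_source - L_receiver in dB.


NR = L_source - L_receiver (difference between source and receiving room levels)
NR = 97.5 - 46.2 = 51.3 dB


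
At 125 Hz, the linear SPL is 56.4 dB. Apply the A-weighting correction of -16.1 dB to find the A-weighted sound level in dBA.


A-weighting table: 125 Hz -> -16.1 dB correction
SPL_A = SPL + correction = 56.4 + (-16.1) = 40.3 dBA


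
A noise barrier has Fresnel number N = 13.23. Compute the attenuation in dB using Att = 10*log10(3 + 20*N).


3 + 20*N = 3 + 20*13.23 = 267.6
Att = 10*log10(267.6) = 24.275 dB


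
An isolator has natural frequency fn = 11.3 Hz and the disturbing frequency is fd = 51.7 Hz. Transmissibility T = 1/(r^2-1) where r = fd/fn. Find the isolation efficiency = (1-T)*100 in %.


r = 51.7 / 11.3 = 4.57522
r^2 - 1 = 4.57522^2 - 1 = 19.9326
T = 1/19.9326 = 0.0501691
Efficiency = (1 - 0.0501691)*100 = 94.983 %


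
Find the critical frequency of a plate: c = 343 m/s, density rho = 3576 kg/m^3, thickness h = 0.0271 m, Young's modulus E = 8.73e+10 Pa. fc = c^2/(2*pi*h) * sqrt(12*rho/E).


12*rho/E = 12*3576/8.73e+10 = 4.91546e-07
sqrt(12*rho/E) = sqrt(4.91546e-07) = 0.000701103
c^2/(2*pi*h) = 343^2/(2*pi*0.0271) = 690938
fc = 690938 * 0.000701103 = 484.42 Hz


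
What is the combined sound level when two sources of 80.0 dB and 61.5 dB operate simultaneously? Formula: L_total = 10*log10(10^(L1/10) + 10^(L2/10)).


10^(80.0/10) = 1e+08
10^(61.5/10) = 1.41254e+06
Sum = 1e+08 + 1.41254e+06 = 1.01413e+08
L_total = 10*log10(1.01413e+08) = 80.061 dB


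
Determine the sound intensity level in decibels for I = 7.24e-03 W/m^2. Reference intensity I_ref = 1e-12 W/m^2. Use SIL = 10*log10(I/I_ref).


I / I_ref = 7.24e-03 / 1e-12 = 7.24e+09
SIL = 10 * log10(7.24e+09) = 98.597 dB


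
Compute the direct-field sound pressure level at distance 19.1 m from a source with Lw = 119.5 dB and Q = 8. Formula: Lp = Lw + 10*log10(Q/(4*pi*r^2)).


4*pi*r^2 = 4*pi*19.1^2 = 4584.34 m^2
Q / (4*pi*r^2) = 8 / 4584.34 = 0.00174507
Lp = 119.5 + 10*log10(0.00174507) = 91.918 dB


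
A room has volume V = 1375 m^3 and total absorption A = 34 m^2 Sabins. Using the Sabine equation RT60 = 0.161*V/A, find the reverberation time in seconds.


RT60 = 0.161 * 1375 / 34 = 6.511 s


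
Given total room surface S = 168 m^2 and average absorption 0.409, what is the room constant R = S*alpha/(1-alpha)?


R = 168 * 0.409 / (1 - 0.409) = 116.26 m^2


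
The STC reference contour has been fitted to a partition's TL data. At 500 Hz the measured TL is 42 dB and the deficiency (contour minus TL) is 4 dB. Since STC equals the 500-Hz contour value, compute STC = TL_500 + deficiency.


By ASTM E413, STC = value of the fitted reference contour at 500 Hz.
Contour value at 500 Hz = TL_500 + deficiency = 42 + 4 = 46
STC = 46


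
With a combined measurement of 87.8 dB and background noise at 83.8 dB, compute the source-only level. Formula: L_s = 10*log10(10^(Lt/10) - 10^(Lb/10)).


10^(87.8/10) = 6.0256e+08
10^(83.8/10) = 2.39883e+08
Difference = 6.0256e+08 - 2.39883e+08 = 3.62677e+08
L_source = 10*log10(3.62677e+08) = 85.595 dB


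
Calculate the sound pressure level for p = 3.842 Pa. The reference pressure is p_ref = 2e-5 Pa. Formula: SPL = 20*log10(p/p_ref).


p / p_ref = 3.842 / 2e-5 = 192100
SPL = 20 * log10(192100) = 105.67 dB


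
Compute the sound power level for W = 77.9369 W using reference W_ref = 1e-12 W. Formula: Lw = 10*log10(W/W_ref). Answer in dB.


W / W_ref = 77.9369 / 1e-12 = 7.79369e+13
Lw = 10 * log10(7.79369e+13) = 138.92 dB


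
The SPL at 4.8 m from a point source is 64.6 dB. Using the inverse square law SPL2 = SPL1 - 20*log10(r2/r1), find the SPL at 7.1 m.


r2/r1 = 7.1/4.8 = 1.47917
Correction = 20*log10(1.47917) = 3.40036 dB
SPL2 = 64.6 - 3.40036 = 61.2 dB


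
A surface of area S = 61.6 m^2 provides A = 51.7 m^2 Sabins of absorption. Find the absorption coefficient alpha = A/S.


Absorption coefficient = absorbed power / incident power
alpha = A / S = 51.7 / 61.6 = 0.83929


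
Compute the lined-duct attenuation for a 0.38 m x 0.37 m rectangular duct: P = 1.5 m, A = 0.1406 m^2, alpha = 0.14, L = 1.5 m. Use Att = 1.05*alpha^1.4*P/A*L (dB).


alpha^1.4 = 0.14^1.4 = 0.0637645
Attenuation rate = 1.05 * alpha^1.4 * P / A
= 1.05 * 0.0637645 * 1.5 / 0.1406 = 0.714289 dB/m
Total Att = 0.714289 * 1.5 = 1.0714 dB


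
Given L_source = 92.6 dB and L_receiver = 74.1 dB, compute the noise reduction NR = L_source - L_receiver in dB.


NR = L_source - L_receiver (difference between source and receiving room levels)
NR = 92.6 - 74.1 = 18.5 dB


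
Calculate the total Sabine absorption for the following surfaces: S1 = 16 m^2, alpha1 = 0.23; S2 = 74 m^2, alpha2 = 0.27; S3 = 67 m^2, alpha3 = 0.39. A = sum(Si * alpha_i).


16 * 0.23 = 3.68
74 * 0.27 = 19.98
67 * 0.39 = 26.13
A_total = 3.68 + 19.98 + 26.13 = 49.79 m^2


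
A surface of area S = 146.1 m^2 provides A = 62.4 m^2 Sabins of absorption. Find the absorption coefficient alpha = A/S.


Absorption coefficient = absorbed power / incident power
alpha = A / S = 62.4 / 146.1 = 0.4271


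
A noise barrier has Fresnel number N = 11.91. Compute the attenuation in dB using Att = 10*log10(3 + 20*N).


3 + 20*N = 3 + 20*11.91 = 241.2
Att = 10*log10(241.2) = 23.824 dB


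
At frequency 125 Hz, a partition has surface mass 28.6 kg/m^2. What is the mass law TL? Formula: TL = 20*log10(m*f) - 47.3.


m * f = 28.6 * 125 = 3575
20*log10(3575) = 71.0655 dB
TL = 71.0655 - 47.3 = 23.766 dB


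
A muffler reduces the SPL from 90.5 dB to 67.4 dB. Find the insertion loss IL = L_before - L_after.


Insertion loss = SPL without muffler - SPL with muffler
IL = 90.5 - 67.4 = 23.1 dB


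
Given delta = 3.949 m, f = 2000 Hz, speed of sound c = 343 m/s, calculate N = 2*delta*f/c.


N = 2*delta*f/c = 2*delta/lambda, where lambda = c/f
lambda = 343 / 2000 = 0.1715 m
N = 2 * 3.949 / 0.1715 = 46.052


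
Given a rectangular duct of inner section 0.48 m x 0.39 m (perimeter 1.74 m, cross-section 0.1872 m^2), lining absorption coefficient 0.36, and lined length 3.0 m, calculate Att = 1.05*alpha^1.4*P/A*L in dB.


alpha^1.4 = 0.36^1.4 = 0.239234
Attenuation rate = 1.05 * alpha^1.4 * P / A
= 1.05 * 0.239234 * 1.74 / 0.1872 = 2.33483 dB/m
Total Att = 2.33483 * 3.0 = 7.0045 dB


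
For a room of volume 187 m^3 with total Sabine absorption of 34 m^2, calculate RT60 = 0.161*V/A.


RT60 = 0.161 * 187 / 34 = 0.8855 s


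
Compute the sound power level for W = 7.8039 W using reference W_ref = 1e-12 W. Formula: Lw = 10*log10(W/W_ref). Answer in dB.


W / W_ref = 7.8039 / 1e-12 = 7.8039e+12
Lw = 10 * log10(7.8039e+12) = 128.92 dB


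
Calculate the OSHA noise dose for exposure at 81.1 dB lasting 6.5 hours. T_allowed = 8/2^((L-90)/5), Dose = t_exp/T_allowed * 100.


T_allowed = 8 / 2^((81.1 - 90)/5) = 27.4741 hr
Dose = 6.5 / 27.4741 * 100 = 23.659 %


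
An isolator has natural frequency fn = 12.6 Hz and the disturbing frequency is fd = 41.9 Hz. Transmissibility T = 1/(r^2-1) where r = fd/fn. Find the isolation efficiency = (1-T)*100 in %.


r = 41.9 / 12.6 = 3.3254
r^2 - 1 = 3.3254^2 - 1 = 10.0583
T = 1/10.0583 = 0.0994204
Efficiency = (1 - 0.0994204)*100 = 90.058 %


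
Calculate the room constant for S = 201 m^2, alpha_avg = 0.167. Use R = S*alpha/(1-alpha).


R = 201 * 0.167 / (1 - 0.167) = 40.297 m^2


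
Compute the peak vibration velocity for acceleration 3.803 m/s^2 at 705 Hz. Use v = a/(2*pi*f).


omega = 2*pi*f = 2*pi*705 = 4429.65 rad/s
v = a / omega = 3.803 / 4429.65 = 0.00085853 m/s


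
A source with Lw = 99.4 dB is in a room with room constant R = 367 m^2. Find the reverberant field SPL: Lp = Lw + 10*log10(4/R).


4/R = 4/367 = 0.0108992
Lp = 99.4 + 10*log10(0.0108992) = 79.774 dB


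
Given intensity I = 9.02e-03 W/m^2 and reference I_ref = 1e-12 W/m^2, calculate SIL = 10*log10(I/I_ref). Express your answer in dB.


I / I_ref = 9.02e-03 / 1e-12 = 9.02e+09
SIL = 10 * log10(9.02e+09) = 99.552 dB


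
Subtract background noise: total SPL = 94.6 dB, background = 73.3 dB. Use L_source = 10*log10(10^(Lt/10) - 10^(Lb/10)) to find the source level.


10^(94.6/10) = 2.88403e+09
10^(73.3/10) = 2.13796e+07
Difference = 2.88403e+09 - 2.13796e+07 = 2.86265e+09
L_source = 10*log10(2.86265e+09) = 94.568 dB


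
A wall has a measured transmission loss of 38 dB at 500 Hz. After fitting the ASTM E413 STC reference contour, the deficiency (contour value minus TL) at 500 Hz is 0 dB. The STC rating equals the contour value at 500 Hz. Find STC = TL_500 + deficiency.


By ASTM E413, STC = value of the fitted reference contour at 500 Hz.
Contour value at 500 Hz = TL_500 + deficiency = 38 + 0 = 38
STC = 38


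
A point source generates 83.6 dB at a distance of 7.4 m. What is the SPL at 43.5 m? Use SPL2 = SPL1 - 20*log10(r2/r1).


r2/r1 = 43.5/7.4 = 5.87838
Correction = 20*log10(5.87838) = 15.3852 dB
SPL2 = 83.6 - 15.3852 = 68.215 dB


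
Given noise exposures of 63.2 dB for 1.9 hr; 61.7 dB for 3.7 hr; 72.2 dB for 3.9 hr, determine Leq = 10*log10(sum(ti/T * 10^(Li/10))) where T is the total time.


T_total = 1.9 + 3.7 + 3.9 = 9.5 hr
(1.9/9.5) * 10^(63.2/10) = 417859
(3.7/9.5) * 10^(61.7/10) = 576074
(3.9/9.5) * 10^(72.2/10) = 6.81304e+06
Sum = 417859 + 576074 + 6.81304e+06 = 7.80697e+06
Leq = 10*log10(7.80697e+06) = 68.925 dB


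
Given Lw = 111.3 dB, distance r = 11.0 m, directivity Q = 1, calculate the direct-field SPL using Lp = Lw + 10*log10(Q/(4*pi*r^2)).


4*pi*r^2 = 4*pi*11.0^2 = 1520.53 m^2
Q / (4*pi*r^2) = 1 / 1520.53 = 0.000657665
Lp = 111.3 + 10*log10(0.000657665) = 79.48 dB


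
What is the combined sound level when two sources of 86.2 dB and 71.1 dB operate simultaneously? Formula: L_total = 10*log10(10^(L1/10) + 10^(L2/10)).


10^(86.2/10) = 4.16869e+08
10^(71.1/10) = 1.28825e+07
Sum = 4.16869e+08 + 1.28825e+07 = 4.29752e+08
L_total = 10*log10(4.29752e+08) = 86.332 dB


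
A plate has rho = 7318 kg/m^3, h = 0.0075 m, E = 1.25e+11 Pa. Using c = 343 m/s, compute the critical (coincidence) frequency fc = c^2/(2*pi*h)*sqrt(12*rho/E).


12*rho/E = 12*7318/1.25e+11 = 7.02528e-07
sqrt(12*rho/E) = sqrt(7.02528e-07) = 0.000838169
c^2/(2*pi*h) = 343^2/(2*pi*0.0075) = 2.49659e+06
fc = 2.49659e+06 * 0.000838169 = 2092.6 Hz


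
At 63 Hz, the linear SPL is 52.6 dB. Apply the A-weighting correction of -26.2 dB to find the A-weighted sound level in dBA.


A-weighting table: 63 Hz -> -26.2 dB correction
SPL_A = SPL + correction = 52.6 + (-26.2) = 26.4 dBA


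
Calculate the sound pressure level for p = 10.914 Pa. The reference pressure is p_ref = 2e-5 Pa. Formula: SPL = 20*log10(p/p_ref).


p / p_ref = 10.914 / 2e-5 = 545700
SPL = 20 * log10(545700) = 114.74 dB


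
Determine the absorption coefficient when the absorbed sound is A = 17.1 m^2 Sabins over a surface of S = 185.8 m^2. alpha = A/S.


Absorption coefficient = absorbed power / incident power
alpha = A / S = 17.1 / 185.8 = 0.092034


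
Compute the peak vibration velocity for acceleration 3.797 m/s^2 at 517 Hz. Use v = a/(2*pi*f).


omega = 2*pi*f = 2*pi*517 = 3248.41 rad/s
v = a / omega = 3.797 / 3248.41 = 0.0011689 m/s


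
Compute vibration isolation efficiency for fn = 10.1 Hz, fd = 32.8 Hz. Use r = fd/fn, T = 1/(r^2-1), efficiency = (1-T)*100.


r = 32.8 / 10.1 = 3.24752
r^2 - 1 = 3.24752^2 - 1 = 9.54639
T = 1/9.54639 = 0.104752
Efficiency = (1 - 0.104752)*100 = 89.525 %


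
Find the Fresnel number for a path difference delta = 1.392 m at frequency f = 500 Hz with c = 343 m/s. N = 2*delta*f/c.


N = 2*delta*f/c = 2*delta/lambda, where lambda = c/f
lambda = 343 / 500 = 0.686 m
N = 2 * 1.392 / 0.686 = 4.0583


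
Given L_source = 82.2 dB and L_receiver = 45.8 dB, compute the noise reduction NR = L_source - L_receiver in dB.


NR = L_source - L_receiver (difference between source and receiving room levels)
NR = 82.2 - 45.8 = 36.4 dB


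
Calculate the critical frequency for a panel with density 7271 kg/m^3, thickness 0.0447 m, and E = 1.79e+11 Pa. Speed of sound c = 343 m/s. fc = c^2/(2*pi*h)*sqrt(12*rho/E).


12*rho/E = 12*7271/1.79e+11 = 4.87441e-07
sqrt(12*rho/E) = sqrt(4.87441e-07) = 0.00069817
c^2/(2*pi*h) = 343^2/(2*pi*0.0447) = 418891
fc = 418891 * 0.00069817 = 292.46 Hz


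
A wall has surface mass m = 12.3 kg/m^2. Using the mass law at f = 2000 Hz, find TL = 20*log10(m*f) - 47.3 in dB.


m * f = 12.3 * 2000 = 24600
20*log10(24600) = 87.8187 dB
TL = 87.8187 - 47.3 = 40.519 dB


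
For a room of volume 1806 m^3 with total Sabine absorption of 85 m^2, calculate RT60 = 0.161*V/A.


RT60 = 0.161 * 1806 / 85 = 3.4208 s


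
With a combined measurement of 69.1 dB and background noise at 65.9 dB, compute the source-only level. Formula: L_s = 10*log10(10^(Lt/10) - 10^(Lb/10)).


10^(69.1/10) = 8.12831e+06
10^(65.9/10) = 3.89045e+06
Difference = 8.12831e+06 - 3.89045e+06 = 4.23786e+06
L_source = 10*log10(4.23786e+06) = 66.271 dB


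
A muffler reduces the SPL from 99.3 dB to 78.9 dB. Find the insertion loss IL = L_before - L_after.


Insertion loss = SPL without muffler - SPL with muffler
IL = 99.3 - 78.9 = 20.4 dB


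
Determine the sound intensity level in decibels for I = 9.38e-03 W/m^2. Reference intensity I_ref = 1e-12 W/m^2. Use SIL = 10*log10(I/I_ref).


I / I_ref = 9.38e-03 / 1e-12 = 9.38e+09
SIL = 10 * log10(9.38e+09) = 99.722 dB


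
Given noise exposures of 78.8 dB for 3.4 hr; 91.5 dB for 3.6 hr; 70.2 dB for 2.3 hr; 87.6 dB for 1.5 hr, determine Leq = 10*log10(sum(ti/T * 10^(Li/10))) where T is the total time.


T_total = 3.4 + 3.6 + 2.3 + 1.5 = 10.8 hr
(3.4/10.8) * 10^(78.8/10) = 2.38811e+07
(3.6/10.8) * 10^(91.5/10) = 4.70846e+08
(2.3/10.8) * 10^(70.2/10) = 2.23e+06
(1.5/10.8) * 10^(87.6/10) = 7.99222e+07
Sum = 2.38811e+07 + 4.70846e+08 + 2.23e+06 + 7.99222e+07 = 5.76879e+08
Leq = 10*log10(5.76879e+08) = 87.611 dB


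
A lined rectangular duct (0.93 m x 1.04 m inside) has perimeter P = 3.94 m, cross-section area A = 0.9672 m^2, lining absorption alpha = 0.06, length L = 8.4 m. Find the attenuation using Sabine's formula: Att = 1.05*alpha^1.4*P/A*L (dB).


alpha^1.4 = 0.06^1.4 = 0.0194721
Attenuation rate = 1.05 * alpha^1.4 * P / A
= 1.05 * 0.0194721 * 3.94 / 0.9672 = 0.0832879 dB/m
Total Att = 0.0832879 * 8.4 = 0.69962 dB


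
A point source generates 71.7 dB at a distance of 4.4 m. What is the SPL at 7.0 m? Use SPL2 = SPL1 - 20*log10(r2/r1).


r2/r1 = 7.0/4.4 = 1.59091
Correction = 20*log10(1.59091) = 4.03291 dB
SPL2 = 71.7 - 4.03291 = 67.667 dB


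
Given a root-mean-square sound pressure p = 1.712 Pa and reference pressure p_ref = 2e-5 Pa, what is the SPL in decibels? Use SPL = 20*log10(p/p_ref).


p / p_ref = 1.712 / 2e-5 = 85600
SPL = 20 * log10(85600) = 98.649 dB


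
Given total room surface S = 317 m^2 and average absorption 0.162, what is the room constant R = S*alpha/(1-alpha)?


R = 317 * 0.162 / (1 - 0.162) = 61.282 m^2


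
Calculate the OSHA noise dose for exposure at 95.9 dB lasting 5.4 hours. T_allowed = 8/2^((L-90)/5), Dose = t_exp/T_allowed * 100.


T_allowed = 8 / 2^((95.9 - 90)/5) = 3.53081 hr
Dose = 5.4 / 3.53081 * 100 = 152.94 %


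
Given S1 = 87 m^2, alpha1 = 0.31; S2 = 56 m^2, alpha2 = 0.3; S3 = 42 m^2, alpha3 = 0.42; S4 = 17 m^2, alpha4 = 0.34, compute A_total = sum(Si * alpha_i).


87 * 0.31 = 26.97
56 * 0.3 = 16.8
42 * 0.42 = 17.64
17 * 0.34 = 5.78
A_total = 26.97 + 16.8 + 17.64 + 5.78 = 67.19 m^2


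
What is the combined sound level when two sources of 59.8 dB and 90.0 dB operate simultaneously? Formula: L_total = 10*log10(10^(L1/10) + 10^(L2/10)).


10^(59.8/10) = 954993
10^(90.0/10) = 1e+09
Sum = 954993 + 1e+09 = 1.00095e+09
L_total = 10*log10(1.00095e+09) = 90.004 dB


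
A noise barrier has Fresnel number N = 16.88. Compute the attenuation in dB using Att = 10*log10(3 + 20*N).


3 + 20*N = 3 + 20*16.88 = 340.6
Att = 10*log10(340.6) = 25.322 dB


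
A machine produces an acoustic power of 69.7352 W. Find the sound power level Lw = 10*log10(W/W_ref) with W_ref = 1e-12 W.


W / W_ref = 69.7352 / 1e-12 = 6.97352e+13
Lw = 10 * log10(6.97352e+13) = 138.43 dB


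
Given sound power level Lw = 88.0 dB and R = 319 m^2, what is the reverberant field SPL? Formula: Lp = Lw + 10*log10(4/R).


4/R = 4/319 = 0.0125392
Lp = 88.0 + 10*log10(0.0125392) = 68.983 dB


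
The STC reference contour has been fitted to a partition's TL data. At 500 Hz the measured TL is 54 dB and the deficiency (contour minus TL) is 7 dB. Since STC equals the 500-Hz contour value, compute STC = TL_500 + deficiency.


By ASTM E413, STC = value of the fitted reference contour at 500 Hz.
Contour value at 500 Hz = TL_500 + deficiency = 54 + 7 = 61
STC = 61


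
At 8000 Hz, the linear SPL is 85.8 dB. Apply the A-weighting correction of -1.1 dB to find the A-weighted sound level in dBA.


A-weighting table: 8000 Hz -> -1.1 dB correction
SPL_A = SPL + correction = 85.8 + (-1.1) = 84.7 dBA


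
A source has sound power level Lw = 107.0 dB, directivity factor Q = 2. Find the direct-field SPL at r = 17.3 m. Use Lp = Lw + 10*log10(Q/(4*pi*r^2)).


4*pi*r^2 = 4*pi*17.3^2 = 3760.99 m^2
Q / (4*pi*r^2) = 2 / 3760.99 = 0.000531775
Lp = 107.0 + 10*log10(0.000531775) = 74.257 dB


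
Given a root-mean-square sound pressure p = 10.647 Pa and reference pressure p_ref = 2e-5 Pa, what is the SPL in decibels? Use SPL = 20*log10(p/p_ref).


p / p_ref = 10.647 / 2e-5 = 532350
SPL = 20 * log10(532350) = 114.52 dB


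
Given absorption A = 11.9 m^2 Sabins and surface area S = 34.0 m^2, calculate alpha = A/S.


Absorption coefficient = absorbed power / incident power
alpha = A / S = 11.9 / 34.0 = 0.35


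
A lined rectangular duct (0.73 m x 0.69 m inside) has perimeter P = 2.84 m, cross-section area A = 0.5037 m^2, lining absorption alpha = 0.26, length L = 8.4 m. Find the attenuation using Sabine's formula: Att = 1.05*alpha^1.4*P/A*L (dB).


alpha^1.4 = 0.26^1.4 = 0.151692
Attenuation rate = 1.05 * alpha^1.4 * P / A
= 1.05 * 0.151692 * 2.84 / 0.5037 = 0.898046 dB/m
Total Att = 0.898046 * 8.4 = 7.5436 dB


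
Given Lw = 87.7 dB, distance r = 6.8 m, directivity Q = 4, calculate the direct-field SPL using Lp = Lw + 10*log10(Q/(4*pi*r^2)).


4*pi*r^2 = 4*pi*6.8^2 = 581.069 m^2
Q / (4*pi*r^2) = 4 / 581.069 = 0.00688386
Lp = 87.7 + 10*log10(0.00688386) = 66.078 dB


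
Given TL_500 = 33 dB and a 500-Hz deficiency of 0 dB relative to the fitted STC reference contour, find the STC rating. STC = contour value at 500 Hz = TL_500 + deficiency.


By ASTM E413, STC = value of the fitted reference contour at 500 Hz.
Contour value at 500 Hz = TL_500 + deficiency = 33 + 0 = 33
STC = 33


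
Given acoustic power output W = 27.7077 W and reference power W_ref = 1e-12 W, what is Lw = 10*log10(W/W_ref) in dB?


W / W_ref = 27.7077 / 1e-12 = 2.77077e+13
Lw = 10 * log10(2.77077e+13) = 134.43 dB


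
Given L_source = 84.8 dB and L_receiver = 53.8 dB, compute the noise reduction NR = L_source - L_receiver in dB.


NR = L_source - L_receiver (difference between source and receiving room levels)
NR = 84.8 - 53.8 = 31 dB


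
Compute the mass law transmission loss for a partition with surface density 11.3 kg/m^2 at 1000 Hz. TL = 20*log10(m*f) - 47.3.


m * f = 11.3 * 1000 = 11300
20*log10(11300) = 81.0616 dB
TL = 81.0616 - 47.3 = 33.762 dB


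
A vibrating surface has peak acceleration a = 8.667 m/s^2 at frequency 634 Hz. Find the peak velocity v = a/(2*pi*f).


omega = 2*pi*f = 2*pi*634 = 3983.54 rad/s
v = a / omega = 8.667 / 3983.54 = 0.0021757 m/s


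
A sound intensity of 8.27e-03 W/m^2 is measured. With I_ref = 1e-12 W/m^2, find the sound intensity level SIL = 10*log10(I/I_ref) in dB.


I / I_ref = 8.27e-03 / 1e-12 = 8.27e+09
SIL = 10 * log10(8.27e+09) = 99.175 dB


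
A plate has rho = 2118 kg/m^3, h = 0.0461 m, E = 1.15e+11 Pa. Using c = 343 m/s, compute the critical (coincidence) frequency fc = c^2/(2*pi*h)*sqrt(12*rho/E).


12*rho/E = 12*2118/1.15e+11 = 2.21009e-07
sqrt(12*rho/E) = sqrt(2.21009e-07) = 0.000470116
c^2/(2*pi*h) = 343^2/(2*pi*0.0461) = 406170
fc = 406170 * 0.000470116 = 190.95 Hz


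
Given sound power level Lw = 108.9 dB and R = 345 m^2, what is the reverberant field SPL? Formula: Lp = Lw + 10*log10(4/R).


4/R = 4/345 = 0.0115942
Lp = 108.9 + 10*log10(0.0115942) = 89.542 dB


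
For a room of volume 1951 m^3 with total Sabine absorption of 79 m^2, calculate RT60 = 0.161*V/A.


RT60 = 0.161 * 1951 / 79 = 3.9761 s


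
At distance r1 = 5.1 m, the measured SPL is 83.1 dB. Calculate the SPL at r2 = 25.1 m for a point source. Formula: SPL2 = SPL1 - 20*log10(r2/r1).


r2/r1 = 25.1/5.1 = 4.92157
Correction = 20*log10(4.92157) = 13.8421 dB
SPL2 = 83.1 - 13.8421 = 69.258 dB


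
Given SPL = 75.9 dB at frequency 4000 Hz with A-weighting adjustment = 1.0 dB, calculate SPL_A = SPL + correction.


A-weighting table: 4000 Hz -> 1.0 dB correction
SPL_A = SPL + correction = 75.9 + (1.0) = 76.9 dBA


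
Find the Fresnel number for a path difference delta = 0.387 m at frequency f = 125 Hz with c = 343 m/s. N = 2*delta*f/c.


N = 2*delta*f/c = 2*delta/lambda, where lambda = c/f
lambda = 343 / 125 = 2.744 m
N = 2 * 0.387 / 2.744 = 0.28207


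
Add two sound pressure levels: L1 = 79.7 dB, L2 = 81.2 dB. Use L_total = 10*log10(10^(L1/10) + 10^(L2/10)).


10^(79.7/10) = 9.33254e+07
10^(81.2/10) = 1.31826e+08
Sum = 9.33254e+07 + 1.31826e+08 = 2.25151e+08
L_total = 10*log10(2.25151e+08) = 83.525 dB


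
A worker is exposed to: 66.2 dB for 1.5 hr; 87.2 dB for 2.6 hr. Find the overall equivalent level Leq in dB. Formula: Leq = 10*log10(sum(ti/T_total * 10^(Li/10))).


T_total = 1.5 + 2.6 = 4.1 hr
(1.5/4.1) * 10^(66.2/10) = 1.52513e+06
(2.6/4.1) * 10^(87.2/10) = 3.32805e+08
Sum = 1.52513e+06 + 3.32805e+08 = 3.3433e+08
Leq = 10*log10(3.3433e+08) = 85.242 dB


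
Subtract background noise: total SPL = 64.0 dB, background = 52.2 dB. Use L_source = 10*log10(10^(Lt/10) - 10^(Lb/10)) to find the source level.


10^(64.0/10) = 2.51189e+06
10^(52.2/10) = 165959
Difference = 2.51189e+06 - 165959 = 2.34593e+06
L_source = 10*log10(2.34593e+06) = 63.703 dB


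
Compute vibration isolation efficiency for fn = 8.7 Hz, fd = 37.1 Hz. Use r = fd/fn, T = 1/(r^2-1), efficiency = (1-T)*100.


r = 37.1 / 8.7 = 4.26437
r^2 - 1 = 4.26437^2 - 1 = 17.1849
T = 1/17.1849 = 0.0581906
Efficiency = (1 - 0.0581906)*100 = 94.181 %


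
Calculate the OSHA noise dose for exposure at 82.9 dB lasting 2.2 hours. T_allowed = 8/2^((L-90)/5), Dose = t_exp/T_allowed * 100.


T_allowed = 8 / 2^((82.9 - 90)/5) = 21.4068 hr
Dose = 2.2 / 21.4068 * 100 = 10.277 %


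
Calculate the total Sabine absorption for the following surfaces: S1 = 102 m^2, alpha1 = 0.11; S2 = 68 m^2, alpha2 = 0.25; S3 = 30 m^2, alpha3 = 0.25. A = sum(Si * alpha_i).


102 * 0.11 = 11.22
68 * 0.25 = 17
30 * 0.25 = 7.5
A_total = 11.22 + 17 + 7.5 = 35.72 m^2


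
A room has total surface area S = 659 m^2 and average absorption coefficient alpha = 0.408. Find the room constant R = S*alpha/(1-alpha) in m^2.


R = 659 * 0.408 / (1 - 0.408) = 454.18 m^2


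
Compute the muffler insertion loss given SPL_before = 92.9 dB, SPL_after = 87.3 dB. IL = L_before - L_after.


Insertion loss = SPL without muffler - SPL with muffler
IL = 92.9 - 87.3 = 5.6 dB


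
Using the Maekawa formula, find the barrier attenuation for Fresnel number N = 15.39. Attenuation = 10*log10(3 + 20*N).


3 + 20*N = 3 + 20*15.39 = 310.8
Att = 10*log10(310.8) = 24.925 dB


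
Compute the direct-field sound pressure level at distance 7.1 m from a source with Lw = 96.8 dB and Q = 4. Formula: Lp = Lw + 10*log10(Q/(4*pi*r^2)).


4*pi*r^2 = 4*pi*7.1^2 = 633.471 m^2
Q / (4*pi*r^2) = 4 / 633.471 = 0.00631442
Lp = 96.8 + 10*log10(0.00631442) = 74.803 dB


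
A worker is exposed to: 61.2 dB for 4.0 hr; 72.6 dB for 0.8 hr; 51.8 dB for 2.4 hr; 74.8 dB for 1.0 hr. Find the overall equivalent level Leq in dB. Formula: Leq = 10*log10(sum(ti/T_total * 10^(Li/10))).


T_total = 4.0 + 0.8 + 2.4 + 1.0 = 8.2 hr
(4.0/8.2) * 10^(61.2/10) = 643052
(0.8/8.2) * 10^(72.6/10) = 1.77532e+06
(2.4/8.2) * 10^(51.8/10) = 44299.4
(1.0/8.2) * 10^(74.8/10) = 3.68287e+06
Sum = 643052 + 1.77532e+06 + 44299.4 + 3.68287e+06 = 6.14554e+06
Leq = 10*log10(6.14554e+06) = 67.886 dB


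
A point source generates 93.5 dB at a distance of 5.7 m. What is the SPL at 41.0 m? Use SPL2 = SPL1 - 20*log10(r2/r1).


r2/r1 = 41.0/5.7 = 7.19298
Correction = 20*log10(7.19298) = 17.1382 dB
SPL2 = 93.5 - 17.1382 = 76.362 dB


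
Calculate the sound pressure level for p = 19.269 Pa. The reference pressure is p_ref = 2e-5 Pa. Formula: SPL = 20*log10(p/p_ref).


p / p_ref = 19.269 / 2e-5 = 963450
SPL = 20 * log10(963450) = 119.68 dB


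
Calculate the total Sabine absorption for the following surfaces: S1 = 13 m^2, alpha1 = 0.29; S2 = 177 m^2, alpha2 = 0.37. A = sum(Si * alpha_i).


13 * 0.29 = 3.77
177 * 0.37 = 65.49
A_total = 3.77 + 65.49 = 69.26 m^2


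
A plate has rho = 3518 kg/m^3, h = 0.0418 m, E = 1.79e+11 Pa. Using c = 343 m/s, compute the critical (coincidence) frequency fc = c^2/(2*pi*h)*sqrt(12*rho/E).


12*rho/E = 12*3518/1.79e+11 = 2.35844e-07
sqrt(12*rho/E) = sqrt(2.35844e-07) = 0.000485638
c^2/(2*pi*h) = 343^2/(2*pi*0.0418) = 447953
fc = 447953 * 0.000485638 = 217.54 Hz


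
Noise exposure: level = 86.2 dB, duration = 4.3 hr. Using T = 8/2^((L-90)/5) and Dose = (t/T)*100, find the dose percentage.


T_allowed = 8 / 2^((86.2 - 90)/5) = 13.5479 hr
Dose = 4.3 / 13.5479 * 100 = 31.739 %


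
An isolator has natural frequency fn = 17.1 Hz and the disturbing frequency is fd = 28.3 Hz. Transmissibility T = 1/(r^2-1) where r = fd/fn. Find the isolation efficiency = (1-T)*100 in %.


r = 28.3 / 17.1 = 1.65497
r^2 - 1 = 1.65497^2 - 1 = 1.73893
T = 1/1.73893 = 0.575066
Efficiency = (1 - 0.575066)*100 = 42.493 %


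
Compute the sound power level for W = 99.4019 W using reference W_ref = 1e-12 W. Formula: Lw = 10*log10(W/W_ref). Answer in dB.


W / W_ref = 99.4019 / 1e-12 = 9.94019e+13
Lw = 10 * log10(9.94019e+13) = 139.97 dB


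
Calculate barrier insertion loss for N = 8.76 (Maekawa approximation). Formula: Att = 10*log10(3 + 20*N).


3 + 20*N = 3 + 20*8.76 = 178.2
Att = 10*log10(178.2) = 22.509 dB


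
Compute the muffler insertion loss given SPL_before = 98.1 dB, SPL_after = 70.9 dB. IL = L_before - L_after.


Insertion loss = SPL without muffler - SPL with muffler
IL = 98.1 - 70.9 = 27.2 dB


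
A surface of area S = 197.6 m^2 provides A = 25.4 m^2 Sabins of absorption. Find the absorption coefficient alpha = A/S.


Absorption coefficient = absorbed power / incident power
alpha = A / S = 25.4 / 197.6 = 0.12854


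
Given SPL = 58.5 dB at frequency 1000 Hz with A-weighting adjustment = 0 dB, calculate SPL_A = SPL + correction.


A-weighting table: 1000 Hz -> 0 dB correction
SPL_A = SPL + correction = 58.5 + (0) = 58.5 dBA


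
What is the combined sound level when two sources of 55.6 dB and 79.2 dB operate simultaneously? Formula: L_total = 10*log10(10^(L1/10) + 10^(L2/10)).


10^(55.6/10) = 363078
10^(79.2/10) = 8.31764e+07
Sum = 363078 + 8.31764e+07 = 8.35395e+07
L_total = 10*log10(8.35395e+07) = 79.219 dB


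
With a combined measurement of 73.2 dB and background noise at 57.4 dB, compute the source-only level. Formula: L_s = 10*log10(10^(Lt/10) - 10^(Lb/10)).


10^(73.2/10) = 2.0893e+07
10^(57.4/10) = 549541
Difference = 2.0893e+07 - 549541 = 2.03435e+07
L_source = 10*log10(2.03435e+07) = 73.084 dB


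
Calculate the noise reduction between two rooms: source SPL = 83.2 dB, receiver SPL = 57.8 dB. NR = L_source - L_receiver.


NR = L_source - L_receiver (difference between source and receiving room levels)
NR = 83.2 - 57.8 = 25.4 dB


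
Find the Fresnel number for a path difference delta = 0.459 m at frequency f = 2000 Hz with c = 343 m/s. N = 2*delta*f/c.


N = 2*delta*f/c = 2*delta/lambda, where lambda = c/f
lambda = 343 / 2000 = 0.1715 m
N = 2 * 0.459 / 0.1715 = 5.3528


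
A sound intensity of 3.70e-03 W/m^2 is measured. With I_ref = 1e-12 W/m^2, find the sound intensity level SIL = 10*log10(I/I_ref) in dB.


I / I_ref = 3.70e-03 / 1e-12 = 3.7e+09
SIL = 10 * log10(3.7e+09) = 95.682 dB


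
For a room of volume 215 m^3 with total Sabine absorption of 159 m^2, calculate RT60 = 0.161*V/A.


RT60 = 0.161 * 215 / 159 = 0.2177 s


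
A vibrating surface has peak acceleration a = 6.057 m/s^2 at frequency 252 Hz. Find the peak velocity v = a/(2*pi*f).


omega = 2*pi*f = 2*pi*252 = 1583.36 rad/s
v = a / omega = 6.057 / 1583.36 = 0.0038254 m/s


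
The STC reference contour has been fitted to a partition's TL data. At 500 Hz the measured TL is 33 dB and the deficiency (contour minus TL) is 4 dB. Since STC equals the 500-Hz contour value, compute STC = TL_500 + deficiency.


By ASTM E413, STC = value of the fitted reference contour at 500 Hz.
Contour value at 500 Hz = TL_500 + deficiency = 33 + 4 = 37
STC = 37


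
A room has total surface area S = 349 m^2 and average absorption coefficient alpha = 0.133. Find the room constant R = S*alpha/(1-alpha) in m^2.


R = 349 * 0.133 / (1 - 0.133) = 53.537 m^2


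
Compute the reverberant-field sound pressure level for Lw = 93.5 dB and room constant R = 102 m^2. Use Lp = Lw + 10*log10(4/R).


4/R = 4/102 = 0.0392157
Lp = 93.5 + 10*log10(0.0392157) = 79.435 dB


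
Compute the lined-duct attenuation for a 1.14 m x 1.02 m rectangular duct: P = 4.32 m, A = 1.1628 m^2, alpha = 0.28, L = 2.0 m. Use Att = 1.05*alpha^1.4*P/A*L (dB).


alpha^1.4 = 0.28^1.4 = 0.168276
Attenuation rate = 1.05 * alpha^1.4 * P / A
= 1.05 * 0.168276 * 4.32 / 1.1628 = 0.656433 dB/m
Total Att = 0.656433 * 2.0 = 1.3129 dB


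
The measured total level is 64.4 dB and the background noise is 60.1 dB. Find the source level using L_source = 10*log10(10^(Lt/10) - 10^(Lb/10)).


10^(64.4/10) = 2.75423e+06
10^(60.1/10) = 1.02329e+06
Difference = 2.75423e+06 - 1.02329e+06 = 1.73094e+06
L_source = 10*log10(1.73094e+06) = 62.383 dB


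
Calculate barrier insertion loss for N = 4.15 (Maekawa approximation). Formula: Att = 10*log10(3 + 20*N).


3 + 20*N = 3 + 20*4.15 = 86
Att = 10*log10(86) = 19.345 dB


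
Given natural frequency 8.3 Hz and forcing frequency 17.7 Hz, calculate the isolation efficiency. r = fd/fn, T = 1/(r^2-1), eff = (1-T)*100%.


r = 17.7 / 8.3 = 2.13253
r^2 - 1 = 2.13253^2 - 1 = 3.54768
T = 1/3.54768 = 0.281874
Efficiency = (1 - 0.281874)*100 = 71.813 %


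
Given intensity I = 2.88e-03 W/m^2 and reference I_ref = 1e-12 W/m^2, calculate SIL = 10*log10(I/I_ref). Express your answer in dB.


I / I_ref = 2.88e-03 / 1e-12 = 2.88e+09
SIL = 10 * log10(2.88e+09) = 94.594 dB


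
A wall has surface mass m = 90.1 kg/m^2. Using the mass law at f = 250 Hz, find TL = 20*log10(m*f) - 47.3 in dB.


m * f = 90.1 * 250 = 22525
20*log10(22525) = 87.0533 dB
TL = 87.0533 - 47.3 = 39.753 dB


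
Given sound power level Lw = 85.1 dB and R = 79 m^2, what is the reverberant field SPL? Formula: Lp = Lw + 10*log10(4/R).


4/R = 4/79 = 0.0506329
Lp = 85.1 + 10*log10(0.0506329) = 72.144 dB
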